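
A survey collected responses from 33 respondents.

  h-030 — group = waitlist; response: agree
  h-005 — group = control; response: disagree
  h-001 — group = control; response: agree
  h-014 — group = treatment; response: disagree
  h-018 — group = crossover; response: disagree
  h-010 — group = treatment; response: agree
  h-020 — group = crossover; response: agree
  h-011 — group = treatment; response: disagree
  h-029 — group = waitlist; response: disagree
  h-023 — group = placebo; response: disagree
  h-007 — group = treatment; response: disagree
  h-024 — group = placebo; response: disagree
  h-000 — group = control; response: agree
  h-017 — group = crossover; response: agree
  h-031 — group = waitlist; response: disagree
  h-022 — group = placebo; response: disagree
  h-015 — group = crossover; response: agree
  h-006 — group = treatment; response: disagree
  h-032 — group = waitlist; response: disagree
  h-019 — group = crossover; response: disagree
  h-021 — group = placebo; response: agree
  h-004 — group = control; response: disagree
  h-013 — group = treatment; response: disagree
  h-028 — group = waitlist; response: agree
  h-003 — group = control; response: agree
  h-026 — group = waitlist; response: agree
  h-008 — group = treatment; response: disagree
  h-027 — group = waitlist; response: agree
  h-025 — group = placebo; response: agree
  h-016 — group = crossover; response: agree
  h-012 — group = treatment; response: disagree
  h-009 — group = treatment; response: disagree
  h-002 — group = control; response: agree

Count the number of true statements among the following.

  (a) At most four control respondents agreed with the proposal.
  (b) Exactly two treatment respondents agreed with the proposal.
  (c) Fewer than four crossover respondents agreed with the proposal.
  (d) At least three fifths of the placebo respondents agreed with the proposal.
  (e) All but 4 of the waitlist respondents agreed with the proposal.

(a) control: |A| = 6, |A ∩ B| = 4; needs |A ∩ B| ≤ 4 — true.
(b) treatment: |A| = 9, |A ∩ B| = 1; needs |A ∩ B| = 2 — false.
(c) crossover: |A| = 6, |A ∩ B| = 4; needs |A ∩ B| < 4 — false.
(d) placebo: |A| = 5, |A ∩ B| = 2; needs |A ∩ B| / |A| ≥ 3/5 — false.
(e) waitlist: |A| = 7, |A ∩ B| = 4; needs |A ∖ B| = 4 — false.

1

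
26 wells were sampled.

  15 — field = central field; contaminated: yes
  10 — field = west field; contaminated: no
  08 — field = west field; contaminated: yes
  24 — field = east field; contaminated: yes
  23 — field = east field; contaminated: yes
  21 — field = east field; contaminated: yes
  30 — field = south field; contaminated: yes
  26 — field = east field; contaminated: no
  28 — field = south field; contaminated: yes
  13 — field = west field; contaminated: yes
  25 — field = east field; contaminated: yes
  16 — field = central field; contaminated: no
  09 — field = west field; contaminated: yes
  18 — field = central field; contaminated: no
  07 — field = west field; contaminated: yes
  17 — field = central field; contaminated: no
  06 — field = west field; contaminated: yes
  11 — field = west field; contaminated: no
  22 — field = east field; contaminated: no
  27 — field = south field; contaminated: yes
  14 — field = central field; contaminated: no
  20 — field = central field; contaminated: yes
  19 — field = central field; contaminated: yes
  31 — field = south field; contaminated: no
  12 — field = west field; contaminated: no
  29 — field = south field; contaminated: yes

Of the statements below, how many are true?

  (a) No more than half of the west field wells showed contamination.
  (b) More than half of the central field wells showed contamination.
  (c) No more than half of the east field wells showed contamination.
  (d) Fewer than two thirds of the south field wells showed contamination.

(a) west field: |A| = 8, |A ∩ B| = 5; needs |A ∩ B| ≤ |A ∖ B| — false.
(b) central field: |A| = 7, |A ∩ B| = 3; needs |A ∩ B| > |A ∖ B| — false.
(c) east field: |A| = 6, |A ∩ B| = 4; needs |A ∩ B| ≤ |A ∖ B| — false.
(d) south field: |A| = 5, |A ∩ B| = 4; needs |A ∩ B| / |A| < 2/3 — false.

0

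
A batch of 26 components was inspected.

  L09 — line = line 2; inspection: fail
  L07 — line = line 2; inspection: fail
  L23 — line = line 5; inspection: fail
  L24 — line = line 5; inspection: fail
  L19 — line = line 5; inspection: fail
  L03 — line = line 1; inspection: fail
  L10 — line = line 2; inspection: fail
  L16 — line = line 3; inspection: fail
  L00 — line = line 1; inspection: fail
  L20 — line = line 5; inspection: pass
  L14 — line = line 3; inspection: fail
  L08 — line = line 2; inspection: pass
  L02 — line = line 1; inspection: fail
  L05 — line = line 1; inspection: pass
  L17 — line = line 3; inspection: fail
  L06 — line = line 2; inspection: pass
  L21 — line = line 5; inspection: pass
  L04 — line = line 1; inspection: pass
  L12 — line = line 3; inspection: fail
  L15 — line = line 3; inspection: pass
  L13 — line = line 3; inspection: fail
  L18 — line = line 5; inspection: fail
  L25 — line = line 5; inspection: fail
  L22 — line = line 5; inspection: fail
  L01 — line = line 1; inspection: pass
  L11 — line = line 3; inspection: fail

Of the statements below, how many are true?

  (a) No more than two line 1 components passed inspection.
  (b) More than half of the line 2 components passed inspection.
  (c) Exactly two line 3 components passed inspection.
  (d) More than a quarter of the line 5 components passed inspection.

0

(a) line 1: |A| = 6, |A ∩ B| = 3; needs |A ∩ B| ≤ 2 — false.
(b) line 2: |A| = 5, |A ∩ B| = 2; needs |A ∩ B| > |A ∖ B| — false.
(c) line 3: |A| = 7, |A ∩ B| = 1; needs |A ∩ B| = 2 — false.
(d) line 5: |A| = 8, |A ∩ B| = 2; needs |A ∩ B| / |A| > 1/4 — false.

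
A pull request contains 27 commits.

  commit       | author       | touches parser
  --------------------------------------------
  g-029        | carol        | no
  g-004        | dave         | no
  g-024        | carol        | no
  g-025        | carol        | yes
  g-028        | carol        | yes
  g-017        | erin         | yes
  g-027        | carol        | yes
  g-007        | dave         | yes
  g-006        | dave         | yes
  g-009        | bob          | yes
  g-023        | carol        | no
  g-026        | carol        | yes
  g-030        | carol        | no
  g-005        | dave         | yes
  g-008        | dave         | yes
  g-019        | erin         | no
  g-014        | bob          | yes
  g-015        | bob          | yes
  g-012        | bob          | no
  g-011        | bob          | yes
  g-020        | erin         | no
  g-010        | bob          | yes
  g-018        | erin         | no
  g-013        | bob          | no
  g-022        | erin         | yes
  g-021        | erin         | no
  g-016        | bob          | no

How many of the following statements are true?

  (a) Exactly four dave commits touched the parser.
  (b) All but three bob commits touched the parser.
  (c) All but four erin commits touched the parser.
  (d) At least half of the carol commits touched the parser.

(a) dave: |A| = 5, |A ∩ B| = 4; needs |A ∩ B| = 4 — true.
(b) bob: |A| = 8, |A ∩ B| = 5; needs |A ∖ B| = 3 — true.
(c) erin: |A| = 6, |A ∩ B| = 2; needs |A ∖ B| = 4 — true.
(d) carol: |A| = 8, |A ∩ B| = 4; needs |A ∩ B| ≥ |A ∖ B| — true.

4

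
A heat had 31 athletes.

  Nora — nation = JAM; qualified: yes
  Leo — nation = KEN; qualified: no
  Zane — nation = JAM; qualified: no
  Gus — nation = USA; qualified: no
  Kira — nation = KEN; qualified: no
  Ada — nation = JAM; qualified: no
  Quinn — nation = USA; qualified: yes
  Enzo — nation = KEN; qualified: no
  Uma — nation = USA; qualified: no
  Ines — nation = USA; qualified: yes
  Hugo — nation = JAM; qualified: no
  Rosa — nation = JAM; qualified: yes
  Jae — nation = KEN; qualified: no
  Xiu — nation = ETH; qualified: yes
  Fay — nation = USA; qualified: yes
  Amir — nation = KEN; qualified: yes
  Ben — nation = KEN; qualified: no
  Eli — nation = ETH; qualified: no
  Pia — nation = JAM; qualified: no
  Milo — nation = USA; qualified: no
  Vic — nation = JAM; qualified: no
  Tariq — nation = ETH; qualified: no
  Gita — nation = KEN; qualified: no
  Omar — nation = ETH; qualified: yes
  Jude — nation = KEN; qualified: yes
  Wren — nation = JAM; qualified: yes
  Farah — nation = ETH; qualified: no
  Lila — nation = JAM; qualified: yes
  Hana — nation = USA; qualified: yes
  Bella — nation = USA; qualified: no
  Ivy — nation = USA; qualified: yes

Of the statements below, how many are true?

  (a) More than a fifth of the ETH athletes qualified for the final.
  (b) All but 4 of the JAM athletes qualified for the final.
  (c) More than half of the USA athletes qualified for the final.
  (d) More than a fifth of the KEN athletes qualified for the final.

(a) ETH: |A| = 5, |A ∩ B| = 2; needs |A ∩ B| / |A| > 1/5 — true.
(b) JAM: |A| = 9, |A ∩ B| = 4; needs |A ∖ B| = 4 — false.
(c) USA: |A| = 9, |A ∩ B| = 5; needs |A ∩ B| > |A ∖ B| — true.
(d) KEN: |A| = 8, |A ∩ B| = 2; needs |A ∩ B| / |A| > 1/5 — true.

3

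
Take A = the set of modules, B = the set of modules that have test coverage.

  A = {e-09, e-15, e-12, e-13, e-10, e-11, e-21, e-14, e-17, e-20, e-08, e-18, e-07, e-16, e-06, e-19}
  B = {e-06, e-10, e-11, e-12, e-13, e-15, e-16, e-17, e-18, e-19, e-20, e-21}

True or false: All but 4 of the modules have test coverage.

True

'All but 4 of the modules have test coverage' holds iff |A ∖ B| = 4.
|A| = 16, |A ∩ B| = 12, |A ∖ B| = 4.
|A ∖ B| = 4, so the statement is true.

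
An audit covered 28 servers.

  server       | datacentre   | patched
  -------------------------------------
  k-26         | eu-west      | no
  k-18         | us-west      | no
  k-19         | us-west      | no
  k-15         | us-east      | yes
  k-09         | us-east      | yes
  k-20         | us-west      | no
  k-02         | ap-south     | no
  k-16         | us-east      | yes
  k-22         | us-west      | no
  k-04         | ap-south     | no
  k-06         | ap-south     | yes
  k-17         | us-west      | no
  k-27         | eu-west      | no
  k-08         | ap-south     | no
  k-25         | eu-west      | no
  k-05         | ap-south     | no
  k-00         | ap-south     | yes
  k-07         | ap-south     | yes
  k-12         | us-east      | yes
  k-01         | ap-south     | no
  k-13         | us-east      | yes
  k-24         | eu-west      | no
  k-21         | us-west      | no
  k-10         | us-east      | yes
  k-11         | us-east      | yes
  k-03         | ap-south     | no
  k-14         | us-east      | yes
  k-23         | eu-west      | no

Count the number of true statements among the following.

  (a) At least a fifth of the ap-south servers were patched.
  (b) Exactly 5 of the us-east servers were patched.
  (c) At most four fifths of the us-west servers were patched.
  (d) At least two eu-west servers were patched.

2

(a) ap-south: |A| = 9, |A ∩ B| = 3; needs |A ∩ B| / |A| ≥ 1/5 — true.
(b) us-east: |A| = 8, |A ∩ B| = 8; needs |A ∩ B| = 5 — false.
(c) us-west: |A| = 6, |A ∩ B| = 0; needs |A ∩ B| / |A| ≤ 4/5 — true.
(d) eu-west: |A| = 5, |A ∩ B| = 0; needs |A ∩ B| ≥ 2 — false.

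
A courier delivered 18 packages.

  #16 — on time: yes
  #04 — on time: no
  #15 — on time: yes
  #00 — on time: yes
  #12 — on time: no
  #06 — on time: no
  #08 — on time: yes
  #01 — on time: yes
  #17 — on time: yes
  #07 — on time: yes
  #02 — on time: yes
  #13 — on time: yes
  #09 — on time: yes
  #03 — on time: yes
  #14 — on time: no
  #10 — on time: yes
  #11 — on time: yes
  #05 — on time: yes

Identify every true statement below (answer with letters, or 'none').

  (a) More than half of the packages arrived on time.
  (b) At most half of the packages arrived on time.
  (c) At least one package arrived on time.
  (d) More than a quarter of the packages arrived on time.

(a), (c), (d)

|A| = 18, |A ∩ B| = 14, |A ∖ B| = 4.
(a) |A ∩ B| > |A ∖ B|: holds.
(b) |A ∩ B| ≤ |A ∖ B|: fails.
(c) A ∩ B ≠ ∅ (|A ∩ B| ≥ 1): holds.
(d) |A ∩ B| / |A| > 1/4: holds.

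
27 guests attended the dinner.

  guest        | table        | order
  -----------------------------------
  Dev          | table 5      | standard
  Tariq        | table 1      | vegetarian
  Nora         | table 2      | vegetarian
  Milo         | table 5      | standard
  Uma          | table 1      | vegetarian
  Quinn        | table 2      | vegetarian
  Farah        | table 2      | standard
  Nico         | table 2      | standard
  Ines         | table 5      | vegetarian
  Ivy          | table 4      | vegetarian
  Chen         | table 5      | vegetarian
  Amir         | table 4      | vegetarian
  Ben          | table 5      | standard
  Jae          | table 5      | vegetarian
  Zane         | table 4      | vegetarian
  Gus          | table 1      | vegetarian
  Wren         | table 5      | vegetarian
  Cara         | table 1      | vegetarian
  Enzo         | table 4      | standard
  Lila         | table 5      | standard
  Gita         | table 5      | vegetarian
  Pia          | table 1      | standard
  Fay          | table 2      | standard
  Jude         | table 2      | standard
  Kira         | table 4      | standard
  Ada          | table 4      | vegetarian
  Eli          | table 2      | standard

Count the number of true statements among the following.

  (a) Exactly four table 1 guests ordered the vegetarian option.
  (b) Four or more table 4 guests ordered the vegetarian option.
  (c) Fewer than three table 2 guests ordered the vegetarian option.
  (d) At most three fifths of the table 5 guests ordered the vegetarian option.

4

(a) table 1: |A| = 5, |A ∩ B| = 4; needs |A ∩ B| = 4 — true.
(b) table 4: |A| = 6, |A ∩ B| = 4; needs |A ∩ B| ≥ 4 — true.
(c) table 2: |A| = 7, |A ∩ B| = 2; needs |A ∩ B| < 3 — true.
(d) table 5: |A| = 9, |A ∩ B| = 5; needs |A ∩ B| / |A| ≤ 3/5 — true.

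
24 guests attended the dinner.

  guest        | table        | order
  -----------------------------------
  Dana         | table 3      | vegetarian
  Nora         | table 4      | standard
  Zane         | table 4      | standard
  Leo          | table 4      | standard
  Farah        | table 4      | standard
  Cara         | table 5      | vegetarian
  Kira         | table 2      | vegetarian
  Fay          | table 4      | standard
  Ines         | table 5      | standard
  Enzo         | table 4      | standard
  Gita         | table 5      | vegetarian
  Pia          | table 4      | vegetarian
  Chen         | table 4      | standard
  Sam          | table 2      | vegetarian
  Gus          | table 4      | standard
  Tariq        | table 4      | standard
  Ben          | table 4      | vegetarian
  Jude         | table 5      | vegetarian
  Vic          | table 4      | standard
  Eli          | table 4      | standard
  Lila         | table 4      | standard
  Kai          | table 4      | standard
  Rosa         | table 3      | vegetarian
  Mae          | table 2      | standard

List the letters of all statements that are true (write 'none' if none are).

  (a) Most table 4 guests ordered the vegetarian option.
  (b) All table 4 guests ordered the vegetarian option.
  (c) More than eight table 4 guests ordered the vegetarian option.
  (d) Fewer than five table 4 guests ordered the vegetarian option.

|A| = 15, |A ∩ B| = 2, |A ∖ B| = 13.
(a) |A ∩ B| > |A ∖ B|: fails.
(b) A ⊆ B, i.e. every element of A is in B (|A ∖ B| = 0): fails.
(c) |A ∩ B| > 8: fails.
(d) |A ∩ B| < 5: holds.

(d)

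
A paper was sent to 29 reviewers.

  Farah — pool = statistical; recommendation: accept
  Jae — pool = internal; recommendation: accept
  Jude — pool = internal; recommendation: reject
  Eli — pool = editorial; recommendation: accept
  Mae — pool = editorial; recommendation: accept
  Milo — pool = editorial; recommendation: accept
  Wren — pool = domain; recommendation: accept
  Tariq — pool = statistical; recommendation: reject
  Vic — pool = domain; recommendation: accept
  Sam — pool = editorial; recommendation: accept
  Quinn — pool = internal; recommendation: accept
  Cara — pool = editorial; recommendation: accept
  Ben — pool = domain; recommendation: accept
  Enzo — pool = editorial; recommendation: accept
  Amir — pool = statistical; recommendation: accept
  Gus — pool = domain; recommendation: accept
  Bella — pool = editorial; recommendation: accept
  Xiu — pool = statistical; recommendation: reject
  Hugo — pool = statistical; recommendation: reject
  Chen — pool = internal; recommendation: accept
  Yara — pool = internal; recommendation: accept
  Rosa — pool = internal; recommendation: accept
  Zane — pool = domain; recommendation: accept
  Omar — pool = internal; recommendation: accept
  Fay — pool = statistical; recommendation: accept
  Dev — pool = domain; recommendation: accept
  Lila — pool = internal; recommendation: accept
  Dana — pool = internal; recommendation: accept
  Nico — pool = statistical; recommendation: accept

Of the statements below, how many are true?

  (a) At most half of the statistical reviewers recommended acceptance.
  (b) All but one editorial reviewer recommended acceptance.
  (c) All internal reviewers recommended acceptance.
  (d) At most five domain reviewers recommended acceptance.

(a) statistical: |A| = 7, |A ∩ B| = 4; needs |A ∩ B| ≤ |A ∖ B| — false.
(b) editorial: |A| = 7, |A ∩ B| = 7; needs |A ∖ B| = 1 — false.
(c) internal: |A| = 9, |A ∩ B| = 8; needs A ⊆ B, i.e. every element of A is in B (|A ∖ B| = 0) — false.
(d) domain: |A| = 6, |A ∩ B| = 6; needs |A ∩ B| ≤ 5 — false.

0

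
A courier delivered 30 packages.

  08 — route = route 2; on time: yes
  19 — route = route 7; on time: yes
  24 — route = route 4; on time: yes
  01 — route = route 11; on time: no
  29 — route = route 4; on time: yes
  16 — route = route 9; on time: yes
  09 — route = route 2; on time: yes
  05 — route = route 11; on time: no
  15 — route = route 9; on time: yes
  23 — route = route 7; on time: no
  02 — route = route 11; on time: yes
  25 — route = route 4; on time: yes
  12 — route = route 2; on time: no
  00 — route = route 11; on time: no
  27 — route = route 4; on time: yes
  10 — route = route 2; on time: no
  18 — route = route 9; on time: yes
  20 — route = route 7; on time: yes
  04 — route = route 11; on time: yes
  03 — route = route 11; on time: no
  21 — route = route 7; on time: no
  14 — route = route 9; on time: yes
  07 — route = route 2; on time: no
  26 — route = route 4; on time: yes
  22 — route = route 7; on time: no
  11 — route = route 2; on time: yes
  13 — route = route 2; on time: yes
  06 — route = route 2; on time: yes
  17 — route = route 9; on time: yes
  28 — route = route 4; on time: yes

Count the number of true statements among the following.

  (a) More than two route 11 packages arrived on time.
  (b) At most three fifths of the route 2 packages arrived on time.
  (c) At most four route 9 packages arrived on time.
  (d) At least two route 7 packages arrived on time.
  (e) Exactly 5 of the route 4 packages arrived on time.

1

(a) route 11: |A| = 6, |A ∩ B| = 2; needs |A ∩ B| > 2 — false.
(b) route 2: |A| = 8, |A ∩ B| = 5; needs |A ∩ B| / |A| ≤ 3/5 — false.
(c) route 9: |A| = 5, |A ∩ B| = 5; needs |A ∩ B| ≤ 4 — false.
(d) route 7: |A| = 5, |A ∩ B| = 2; needs |A ∩ B| ≥ 2 — true.
(e) route 4: |A| = 6, |A ∩ B| = 6; needs |A ∩ B| = 5 — false.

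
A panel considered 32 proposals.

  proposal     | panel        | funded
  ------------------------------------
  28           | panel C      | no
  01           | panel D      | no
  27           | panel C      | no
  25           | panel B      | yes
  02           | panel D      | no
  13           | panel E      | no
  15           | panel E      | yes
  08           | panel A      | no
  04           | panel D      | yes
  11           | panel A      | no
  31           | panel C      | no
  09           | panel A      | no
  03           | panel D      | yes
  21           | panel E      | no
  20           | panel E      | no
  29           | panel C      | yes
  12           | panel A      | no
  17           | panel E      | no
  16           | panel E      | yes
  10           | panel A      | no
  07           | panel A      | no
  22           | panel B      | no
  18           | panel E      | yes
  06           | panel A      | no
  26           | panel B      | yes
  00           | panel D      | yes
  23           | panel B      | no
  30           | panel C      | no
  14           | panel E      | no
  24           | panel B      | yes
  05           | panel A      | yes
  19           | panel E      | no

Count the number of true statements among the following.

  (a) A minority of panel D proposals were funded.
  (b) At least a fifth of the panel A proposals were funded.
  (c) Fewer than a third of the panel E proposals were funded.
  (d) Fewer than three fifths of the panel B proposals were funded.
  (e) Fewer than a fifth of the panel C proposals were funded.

(a) panel D: |A| = 5, |A ∩ B| = 3; needs |A ∩ B| < |A ∖ B| — false.
(b) panel A: |A| = 8, |A ∩ B| = 1; needs |A ∩ B| / |A| ≥ 1/5 — false.
(c) panel E: |A| = 9, |A ∩ B| = 3; needs |A ∩ B| / |A| < 1/3 — false.
(d) panel B: |A| = 5, |A ∩ B| = 3; needs |A ∩ B| / |A| < 3/5 — false.
(e) panel C: |A| = 5, |A ∩ B| = 1; needs |A ∩ B| / |A| < 1/5 — false.

0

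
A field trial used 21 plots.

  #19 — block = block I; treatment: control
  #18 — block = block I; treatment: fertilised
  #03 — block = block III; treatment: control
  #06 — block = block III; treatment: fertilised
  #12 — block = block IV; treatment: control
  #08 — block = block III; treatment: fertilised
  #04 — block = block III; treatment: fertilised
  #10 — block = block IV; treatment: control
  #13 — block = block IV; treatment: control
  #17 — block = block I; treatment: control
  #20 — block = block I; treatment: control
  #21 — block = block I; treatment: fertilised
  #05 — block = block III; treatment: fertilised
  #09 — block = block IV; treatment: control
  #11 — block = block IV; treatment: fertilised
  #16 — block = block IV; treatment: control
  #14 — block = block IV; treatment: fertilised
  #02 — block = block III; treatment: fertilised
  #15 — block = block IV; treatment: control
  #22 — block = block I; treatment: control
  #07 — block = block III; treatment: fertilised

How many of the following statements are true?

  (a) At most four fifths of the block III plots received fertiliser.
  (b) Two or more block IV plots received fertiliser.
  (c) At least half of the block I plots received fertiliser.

1

(a) block III: |A| = 7, |A ∩ B| = 6; needs |A ∩ B| / |A| ≤ 4/5 — false.
(b) block IV: |A| = 8, |A ∩ B| = 2; needs |A ∩ B| ≥ 2 — true.
(c) block I: |A| = 6, |A ∩ B| = 2; needs |A ∩ B| ≥ |A ∖ B| — false.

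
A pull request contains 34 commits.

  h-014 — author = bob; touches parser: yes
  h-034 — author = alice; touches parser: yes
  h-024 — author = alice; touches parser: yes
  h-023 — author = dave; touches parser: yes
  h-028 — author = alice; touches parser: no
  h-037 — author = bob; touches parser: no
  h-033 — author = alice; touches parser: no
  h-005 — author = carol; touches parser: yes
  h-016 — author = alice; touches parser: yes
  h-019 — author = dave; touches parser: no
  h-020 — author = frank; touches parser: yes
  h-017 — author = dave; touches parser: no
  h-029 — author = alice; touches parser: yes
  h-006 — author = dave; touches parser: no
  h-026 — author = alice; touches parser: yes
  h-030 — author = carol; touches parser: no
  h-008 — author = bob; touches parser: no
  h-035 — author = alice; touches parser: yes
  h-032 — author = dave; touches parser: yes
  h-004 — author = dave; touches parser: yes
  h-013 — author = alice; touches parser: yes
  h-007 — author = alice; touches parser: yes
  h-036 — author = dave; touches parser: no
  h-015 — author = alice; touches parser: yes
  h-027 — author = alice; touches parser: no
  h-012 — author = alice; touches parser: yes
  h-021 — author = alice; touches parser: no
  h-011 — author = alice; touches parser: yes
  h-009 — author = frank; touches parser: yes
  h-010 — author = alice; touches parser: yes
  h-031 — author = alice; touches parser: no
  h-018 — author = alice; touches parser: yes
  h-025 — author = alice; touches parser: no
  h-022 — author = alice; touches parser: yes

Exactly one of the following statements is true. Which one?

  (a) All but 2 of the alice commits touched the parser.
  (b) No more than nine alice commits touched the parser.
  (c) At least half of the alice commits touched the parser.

|A| = 20, |A ∩ B| = 14, |A ∖ B| = 6.
(a) requires |A ∖ B| = 2: false.
(b) requires |A ∩ B| ≤ 9: false.
(c) requires |A ∩ B| ≥ |A ∖ B|: true.

(c)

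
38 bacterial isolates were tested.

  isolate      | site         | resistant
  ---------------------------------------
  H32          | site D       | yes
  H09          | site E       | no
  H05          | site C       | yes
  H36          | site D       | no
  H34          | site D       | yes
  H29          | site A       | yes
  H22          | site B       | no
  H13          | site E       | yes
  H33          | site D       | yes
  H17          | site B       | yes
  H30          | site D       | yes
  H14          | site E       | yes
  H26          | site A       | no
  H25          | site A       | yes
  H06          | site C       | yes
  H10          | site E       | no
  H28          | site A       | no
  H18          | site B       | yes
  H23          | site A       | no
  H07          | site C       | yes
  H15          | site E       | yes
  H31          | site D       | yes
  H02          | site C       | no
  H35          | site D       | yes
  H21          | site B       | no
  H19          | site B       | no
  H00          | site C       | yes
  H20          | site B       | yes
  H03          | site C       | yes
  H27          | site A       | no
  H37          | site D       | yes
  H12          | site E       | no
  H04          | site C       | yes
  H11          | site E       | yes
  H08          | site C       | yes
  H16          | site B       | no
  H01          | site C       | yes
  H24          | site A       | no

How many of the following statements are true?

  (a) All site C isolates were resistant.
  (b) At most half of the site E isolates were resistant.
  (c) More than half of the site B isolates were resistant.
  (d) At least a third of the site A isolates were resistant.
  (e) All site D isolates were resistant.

0

(a) site C: |A| = 9, |A ∩ B| = 8; needs A ⊆ B, i.e. every element of A is in B (|A ∖ B| = 0) — false.
(b) site E: |A| = 7, |A ∩ B| = 4; needs |A ∩ B| ≤ |A ∖ B| — false.
(c) site B: |A| = 7, |A ∩ B| = 3; needs |A ∩ B| > |A ∖ B| — false.
(d) site A: |A| = 7, |A ∩ B| = 2; needs |A ∩ B| / |A| ≥ 1/3 — false.
(e) site D: |A| = 8, |A ∩ B| = 7; needs A ⊆ B, i.e. every element of A is in B (|A ∖ B| = 0) — false.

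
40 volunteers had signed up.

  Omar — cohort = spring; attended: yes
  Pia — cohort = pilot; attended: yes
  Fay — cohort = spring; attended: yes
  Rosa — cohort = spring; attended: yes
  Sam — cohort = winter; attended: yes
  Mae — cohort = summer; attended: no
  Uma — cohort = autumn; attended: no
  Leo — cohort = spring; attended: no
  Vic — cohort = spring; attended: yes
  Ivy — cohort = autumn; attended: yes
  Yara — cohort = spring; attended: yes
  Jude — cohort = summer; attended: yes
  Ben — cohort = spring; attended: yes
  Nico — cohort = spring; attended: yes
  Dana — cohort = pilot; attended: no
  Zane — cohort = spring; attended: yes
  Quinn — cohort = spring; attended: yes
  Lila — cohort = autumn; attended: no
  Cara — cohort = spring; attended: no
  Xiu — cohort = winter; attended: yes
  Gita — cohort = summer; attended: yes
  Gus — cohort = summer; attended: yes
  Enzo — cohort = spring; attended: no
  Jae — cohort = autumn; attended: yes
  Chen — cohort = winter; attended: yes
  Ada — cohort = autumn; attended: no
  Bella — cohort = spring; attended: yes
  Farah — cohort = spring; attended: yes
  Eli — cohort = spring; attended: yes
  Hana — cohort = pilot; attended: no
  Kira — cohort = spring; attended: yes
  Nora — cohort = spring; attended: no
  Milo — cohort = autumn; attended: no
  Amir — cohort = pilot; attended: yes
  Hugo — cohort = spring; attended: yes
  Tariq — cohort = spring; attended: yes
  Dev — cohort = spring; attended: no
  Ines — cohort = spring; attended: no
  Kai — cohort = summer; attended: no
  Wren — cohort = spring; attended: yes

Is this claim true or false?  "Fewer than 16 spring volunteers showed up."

False

The determiner here denotes the relation: |A ∩ B| < 16.
|A| = 22, |A ∩ B| = 16, |A ∖ B| = 6.
|A ∩ B| = 16, so the statement is false.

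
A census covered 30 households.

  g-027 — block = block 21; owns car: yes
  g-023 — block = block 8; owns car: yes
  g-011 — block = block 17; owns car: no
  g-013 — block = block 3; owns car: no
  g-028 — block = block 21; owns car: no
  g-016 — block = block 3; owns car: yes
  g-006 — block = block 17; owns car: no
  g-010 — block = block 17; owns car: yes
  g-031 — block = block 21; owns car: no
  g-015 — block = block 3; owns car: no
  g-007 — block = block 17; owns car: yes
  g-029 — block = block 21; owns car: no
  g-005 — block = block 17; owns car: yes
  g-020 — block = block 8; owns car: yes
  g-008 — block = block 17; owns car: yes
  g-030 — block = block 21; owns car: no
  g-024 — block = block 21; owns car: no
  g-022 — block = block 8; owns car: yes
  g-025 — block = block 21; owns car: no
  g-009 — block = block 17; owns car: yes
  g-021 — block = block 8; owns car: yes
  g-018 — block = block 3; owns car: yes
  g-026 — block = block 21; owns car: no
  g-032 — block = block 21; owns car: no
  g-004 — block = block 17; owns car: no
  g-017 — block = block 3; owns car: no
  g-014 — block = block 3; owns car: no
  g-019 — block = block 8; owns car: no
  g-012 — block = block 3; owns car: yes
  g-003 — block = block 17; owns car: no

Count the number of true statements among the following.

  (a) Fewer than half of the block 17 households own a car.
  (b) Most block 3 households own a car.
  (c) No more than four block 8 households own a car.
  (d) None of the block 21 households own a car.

1

(a) block 17: |A| = 9, |A ∩ B| = 5; needs |A ∩ B| < |A ∖ B| — false.
(b) block 3: |A| = 7, |A ∩ B| = 3; needs |A ∩ B| > |A ∖ B| — false.
(c) block 8: |A| = 5, |A ∩ B| = 4; needs |A ∩ B| ≤ 4 — true.
(d) block 21: |A| = 9, |A ∩ B| = 1; needs A ∩ B = ∅ (|A ∩ B| = 0) — false.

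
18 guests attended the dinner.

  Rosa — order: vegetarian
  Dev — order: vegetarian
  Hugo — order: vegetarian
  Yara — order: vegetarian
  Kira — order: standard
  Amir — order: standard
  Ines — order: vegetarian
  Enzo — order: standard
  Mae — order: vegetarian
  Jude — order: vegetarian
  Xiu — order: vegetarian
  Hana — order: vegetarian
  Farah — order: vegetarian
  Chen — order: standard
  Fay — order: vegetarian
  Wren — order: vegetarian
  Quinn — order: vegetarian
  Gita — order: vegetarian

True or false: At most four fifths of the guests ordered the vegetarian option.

Truth condition: |A ∩ B| / |A| ≤ 4/5.
|A| = 18, |A ∩ B| = 14, |A ∖ B| = 4.
|A ∩ B|/|A| = 14/18, so the statement is true.

True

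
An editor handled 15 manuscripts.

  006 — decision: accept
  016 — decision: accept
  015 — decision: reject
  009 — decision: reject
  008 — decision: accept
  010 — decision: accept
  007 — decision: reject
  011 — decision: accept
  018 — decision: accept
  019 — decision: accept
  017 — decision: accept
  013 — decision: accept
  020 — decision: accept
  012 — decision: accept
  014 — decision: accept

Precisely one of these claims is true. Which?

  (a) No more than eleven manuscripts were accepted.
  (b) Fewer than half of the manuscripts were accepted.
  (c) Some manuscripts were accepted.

(c)

|A| = 15, |A ∩ B| = 12, |A ∖ B| = 3.
(a) requires |A ∩ B| ≤ 11: false.
(b) requires |A ∩ B| < |A ∖ B|: false.
(c) requires A ∩ B ≠ ∅ (|A ∩ B| ≥ 1): true.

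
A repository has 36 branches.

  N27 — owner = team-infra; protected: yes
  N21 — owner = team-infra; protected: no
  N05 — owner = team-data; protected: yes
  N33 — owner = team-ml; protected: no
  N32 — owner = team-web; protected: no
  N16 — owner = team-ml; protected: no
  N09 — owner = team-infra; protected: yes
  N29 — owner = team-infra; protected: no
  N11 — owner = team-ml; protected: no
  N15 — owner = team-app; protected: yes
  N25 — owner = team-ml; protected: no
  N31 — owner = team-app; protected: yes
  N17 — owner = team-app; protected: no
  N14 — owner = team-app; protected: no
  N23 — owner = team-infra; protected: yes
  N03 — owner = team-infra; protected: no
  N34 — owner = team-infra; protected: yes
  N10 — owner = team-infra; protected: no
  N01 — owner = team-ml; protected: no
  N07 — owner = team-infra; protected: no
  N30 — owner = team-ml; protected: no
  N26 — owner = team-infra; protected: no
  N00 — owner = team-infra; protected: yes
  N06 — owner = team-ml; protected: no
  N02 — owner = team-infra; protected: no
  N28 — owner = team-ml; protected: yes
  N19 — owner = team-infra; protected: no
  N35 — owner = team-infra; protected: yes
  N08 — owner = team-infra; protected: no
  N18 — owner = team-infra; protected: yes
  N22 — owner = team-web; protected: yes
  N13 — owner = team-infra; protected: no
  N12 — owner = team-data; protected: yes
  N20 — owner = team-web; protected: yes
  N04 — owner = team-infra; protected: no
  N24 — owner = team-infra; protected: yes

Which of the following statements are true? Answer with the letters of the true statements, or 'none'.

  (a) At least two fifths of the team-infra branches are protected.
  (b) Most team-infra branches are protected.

|A| = 19, |A ∩ B| = 8, |A ∖ B| = 11.
(a) |A ∩ B| / |A| ≥ 2/5: holds.
(b) |A ∩ B| > |A ∖ B|: fails.

(a)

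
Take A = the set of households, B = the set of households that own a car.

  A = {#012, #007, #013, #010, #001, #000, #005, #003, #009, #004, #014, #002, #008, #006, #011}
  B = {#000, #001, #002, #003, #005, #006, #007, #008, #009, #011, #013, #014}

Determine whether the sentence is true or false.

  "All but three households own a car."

'All but three households own a car' holds iff |A ∖ B| = 3.
|A| = 15, |A ∩ B| = 12, |A ∖ B| = 3.
|A ∖ B| = 3, so the statement is true.

True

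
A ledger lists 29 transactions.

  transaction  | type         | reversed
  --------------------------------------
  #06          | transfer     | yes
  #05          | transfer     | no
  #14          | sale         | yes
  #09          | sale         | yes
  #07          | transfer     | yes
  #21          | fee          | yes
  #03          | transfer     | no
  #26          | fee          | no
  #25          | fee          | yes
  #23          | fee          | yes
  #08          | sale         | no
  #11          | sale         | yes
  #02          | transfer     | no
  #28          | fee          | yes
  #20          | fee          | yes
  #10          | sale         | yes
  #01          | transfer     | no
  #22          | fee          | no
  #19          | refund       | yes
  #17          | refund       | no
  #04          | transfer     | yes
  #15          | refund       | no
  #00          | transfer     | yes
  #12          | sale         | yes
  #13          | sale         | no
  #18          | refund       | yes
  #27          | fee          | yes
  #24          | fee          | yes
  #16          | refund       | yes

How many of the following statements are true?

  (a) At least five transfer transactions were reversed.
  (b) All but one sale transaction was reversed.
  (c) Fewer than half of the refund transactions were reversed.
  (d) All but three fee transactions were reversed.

0

(a) transfer: |A| = 8, |A ∩ B| = 4; needs |A ∩ B| ≥ 5 — false.
(b) sale: |A| = 7, |A ∩ B| = 5; needs |A ∖ B| = 1 — false.
(c) refund: |A| = 5, |A ∩ B| = 3; needs |A ∩ B| < |A ∖ B| — false.
(d) fee: |A| = 9, |A ∩ B| = 7; needs |A ∖ B| = 3 — false.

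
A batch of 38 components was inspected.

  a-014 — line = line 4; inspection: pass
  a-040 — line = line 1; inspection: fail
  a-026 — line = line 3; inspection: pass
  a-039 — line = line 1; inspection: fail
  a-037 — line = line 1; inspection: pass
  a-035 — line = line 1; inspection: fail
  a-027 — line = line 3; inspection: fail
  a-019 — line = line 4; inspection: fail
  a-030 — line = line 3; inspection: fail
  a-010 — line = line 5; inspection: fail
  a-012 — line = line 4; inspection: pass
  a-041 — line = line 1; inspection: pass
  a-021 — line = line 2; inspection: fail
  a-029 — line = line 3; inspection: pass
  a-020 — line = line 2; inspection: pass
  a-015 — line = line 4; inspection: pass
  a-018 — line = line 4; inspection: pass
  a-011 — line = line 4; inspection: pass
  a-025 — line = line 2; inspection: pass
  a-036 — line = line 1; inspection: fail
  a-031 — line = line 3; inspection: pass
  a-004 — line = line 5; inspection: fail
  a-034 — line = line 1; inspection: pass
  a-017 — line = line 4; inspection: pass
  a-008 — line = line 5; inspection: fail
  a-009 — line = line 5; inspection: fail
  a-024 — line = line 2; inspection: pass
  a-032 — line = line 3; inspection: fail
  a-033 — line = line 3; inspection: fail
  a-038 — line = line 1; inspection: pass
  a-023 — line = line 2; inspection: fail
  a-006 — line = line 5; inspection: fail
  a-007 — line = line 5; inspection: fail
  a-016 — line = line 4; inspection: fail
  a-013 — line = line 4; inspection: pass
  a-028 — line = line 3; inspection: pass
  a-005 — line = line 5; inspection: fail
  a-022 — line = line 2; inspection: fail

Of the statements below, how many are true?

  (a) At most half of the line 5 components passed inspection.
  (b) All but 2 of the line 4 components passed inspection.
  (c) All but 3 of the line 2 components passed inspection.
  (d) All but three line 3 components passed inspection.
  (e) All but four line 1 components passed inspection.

(a) line 5: |A| = 7, |A ∩ B| = 0; needs |A ∩ B| ≤ |A ∖ B| — true.
(b) line 4: |A| = 9, |A ∩ B| = 7; needs |A ∖ B| = 2 — true.
(c) line 2: |A| = 6, |A ∩ B| = 3; needs |A ∖ B| = 3 — true.
(d) line 3: |A| = 8, |A ∩ B| = 4; needs |A ∖ B| = 3 — false.
(e) line 1: |A| = 8, |A ∩ B| = 4; needs |A ∖ B| = 4 — true.

4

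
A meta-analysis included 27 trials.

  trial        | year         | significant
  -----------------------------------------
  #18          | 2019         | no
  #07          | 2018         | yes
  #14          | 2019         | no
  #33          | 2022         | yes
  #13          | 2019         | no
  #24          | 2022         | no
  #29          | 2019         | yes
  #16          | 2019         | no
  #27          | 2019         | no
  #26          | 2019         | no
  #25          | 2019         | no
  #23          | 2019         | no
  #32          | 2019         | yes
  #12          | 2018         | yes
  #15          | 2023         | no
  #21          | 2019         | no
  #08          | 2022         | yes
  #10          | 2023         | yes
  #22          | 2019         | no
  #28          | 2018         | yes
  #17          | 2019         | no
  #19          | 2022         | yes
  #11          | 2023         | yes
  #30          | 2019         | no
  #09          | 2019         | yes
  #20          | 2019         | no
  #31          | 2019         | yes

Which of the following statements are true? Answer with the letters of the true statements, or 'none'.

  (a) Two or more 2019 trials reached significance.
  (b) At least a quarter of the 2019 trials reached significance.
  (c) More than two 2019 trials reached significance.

|A| = 17, |A ∩ B| = 4, |A ∖ B| = 13.
(a) |A ∩ B| ≥ 2: holds.
(b) |A ∩ B| / |A| ≥ 1/4: fails.
(c) |A ∩ B| > 2: holds.

(a), (c)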